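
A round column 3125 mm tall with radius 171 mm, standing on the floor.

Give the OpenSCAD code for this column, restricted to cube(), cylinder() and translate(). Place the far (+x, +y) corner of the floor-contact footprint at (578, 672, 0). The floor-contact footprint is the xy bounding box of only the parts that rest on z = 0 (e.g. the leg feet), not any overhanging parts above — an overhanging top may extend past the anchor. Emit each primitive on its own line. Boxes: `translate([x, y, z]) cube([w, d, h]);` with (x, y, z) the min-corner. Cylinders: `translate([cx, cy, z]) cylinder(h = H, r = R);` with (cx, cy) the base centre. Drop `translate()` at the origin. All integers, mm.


translate([407, 501, 0]) cylinder(h = 3125, r = 171);


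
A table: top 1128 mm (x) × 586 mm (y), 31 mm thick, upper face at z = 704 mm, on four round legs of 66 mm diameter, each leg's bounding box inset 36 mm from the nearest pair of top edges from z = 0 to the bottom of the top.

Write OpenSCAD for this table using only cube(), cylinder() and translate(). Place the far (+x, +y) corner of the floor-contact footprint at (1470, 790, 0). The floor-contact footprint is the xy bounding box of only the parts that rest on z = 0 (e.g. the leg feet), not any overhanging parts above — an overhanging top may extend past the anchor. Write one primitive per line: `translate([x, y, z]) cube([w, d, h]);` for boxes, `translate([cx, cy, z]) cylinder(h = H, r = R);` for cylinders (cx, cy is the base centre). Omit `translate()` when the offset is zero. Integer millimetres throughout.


translate([378, 240, 673]) cube([1128, 586, 31]);
translate([447, 309, 0]) cylinder(h = 673, r = 33);
translate([1437, 309, 0]) cylinder(h = 673, r = 33);
translate([447, 757, 0]) cylinder(h = 673, r = 33);
translate([1437, 757, 0]) cylinder(h = 673, r = 33);


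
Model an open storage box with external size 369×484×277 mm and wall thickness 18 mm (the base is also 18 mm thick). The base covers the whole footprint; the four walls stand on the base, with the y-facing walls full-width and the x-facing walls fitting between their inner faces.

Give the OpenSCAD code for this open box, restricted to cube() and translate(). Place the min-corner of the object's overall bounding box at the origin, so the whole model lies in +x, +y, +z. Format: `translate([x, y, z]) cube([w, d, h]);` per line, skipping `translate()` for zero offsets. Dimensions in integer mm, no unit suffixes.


cube([369, 484, 18]);
translate([0, 0, 18]) cube([369, 18, 259]);
translate([0, 466, 18]) cube([369, 18, 259]);
translate([0, 18, 18]) cube([18, 448, 259]);
translate([351, 18, 18]) cube([18, 448, 259]);


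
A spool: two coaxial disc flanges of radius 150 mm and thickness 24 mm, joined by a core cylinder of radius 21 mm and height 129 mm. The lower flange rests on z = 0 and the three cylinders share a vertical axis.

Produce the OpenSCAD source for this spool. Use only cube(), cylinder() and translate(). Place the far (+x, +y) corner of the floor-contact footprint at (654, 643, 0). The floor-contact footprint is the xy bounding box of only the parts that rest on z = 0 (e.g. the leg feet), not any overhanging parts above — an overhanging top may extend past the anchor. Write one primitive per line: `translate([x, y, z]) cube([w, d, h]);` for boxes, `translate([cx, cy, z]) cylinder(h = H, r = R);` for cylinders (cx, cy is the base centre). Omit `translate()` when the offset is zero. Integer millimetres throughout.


translate([504, 493, 0]) cylinder(h = 24, r = 150);
translate([504, 493, 24]) cylinder(h = 129, r = 21);
translate([504, 493, 153]) cylinder(h = 24, r = 150);


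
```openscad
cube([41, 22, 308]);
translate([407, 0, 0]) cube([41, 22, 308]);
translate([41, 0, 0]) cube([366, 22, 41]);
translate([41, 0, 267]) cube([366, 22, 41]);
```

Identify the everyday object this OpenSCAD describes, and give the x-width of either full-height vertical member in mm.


A picture frame. The border width is 41 mm.

Four thin pieces enclosing a rectangular opening — a picture frame. The two full-height stiles are 308 mm tall; the top rail sits at z = 267 and is 41 mm tall, so the border above the opening is 308 − 267 = 41 mm, matching the stile x-width.


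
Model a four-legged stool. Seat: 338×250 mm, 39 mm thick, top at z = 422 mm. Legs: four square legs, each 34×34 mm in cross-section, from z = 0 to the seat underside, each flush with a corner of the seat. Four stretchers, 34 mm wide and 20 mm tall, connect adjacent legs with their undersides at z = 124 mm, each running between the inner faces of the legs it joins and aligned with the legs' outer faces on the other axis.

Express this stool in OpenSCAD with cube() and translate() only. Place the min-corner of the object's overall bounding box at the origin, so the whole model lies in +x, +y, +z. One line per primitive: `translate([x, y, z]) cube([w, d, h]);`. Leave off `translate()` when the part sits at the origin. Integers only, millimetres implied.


translate([0, 0, 383]) cube([338, 250, 39]);
cube([34, 34, 383]);
translate([304, 0, 0]) cube([34, 34, 383]);
translate([0, 216, 0]) cube([34, 34, 383]);
translate([304, 216, 0]) cube([34, 34, 383]);
translate([34, 0, 124]) cube([270, 34, 20]);
translate([34, 216, 124]) cube([270, 34, 20]);
translate([0, 34, 124]) cube([34, 182, 20]);
translate([304, 34, 124]) cube([34, 182, 20]);


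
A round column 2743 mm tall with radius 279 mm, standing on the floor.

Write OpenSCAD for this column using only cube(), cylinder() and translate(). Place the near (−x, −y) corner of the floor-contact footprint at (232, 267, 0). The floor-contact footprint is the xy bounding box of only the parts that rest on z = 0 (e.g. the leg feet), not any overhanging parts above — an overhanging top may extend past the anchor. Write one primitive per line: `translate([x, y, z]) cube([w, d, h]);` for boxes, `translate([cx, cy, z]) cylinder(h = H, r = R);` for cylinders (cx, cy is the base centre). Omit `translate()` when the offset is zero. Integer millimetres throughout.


translate([511, 546, 0]) cylinder(h = 2743, r = 279);


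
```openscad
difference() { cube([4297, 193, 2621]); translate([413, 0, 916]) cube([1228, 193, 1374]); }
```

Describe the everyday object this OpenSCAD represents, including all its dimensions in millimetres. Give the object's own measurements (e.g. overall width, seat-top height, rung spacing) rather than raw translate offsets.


A wall 4297 mm long (x), 193 mm thick (y), 2621 mm tall, with a rectangular window opening cut through it. The opening is 1228 mm wide and 1374 mm tall; its sill is at z = 916 mm and its near (−x) edge is 413 mm from the wall's −x end. The opening passes through the full wall thickness.


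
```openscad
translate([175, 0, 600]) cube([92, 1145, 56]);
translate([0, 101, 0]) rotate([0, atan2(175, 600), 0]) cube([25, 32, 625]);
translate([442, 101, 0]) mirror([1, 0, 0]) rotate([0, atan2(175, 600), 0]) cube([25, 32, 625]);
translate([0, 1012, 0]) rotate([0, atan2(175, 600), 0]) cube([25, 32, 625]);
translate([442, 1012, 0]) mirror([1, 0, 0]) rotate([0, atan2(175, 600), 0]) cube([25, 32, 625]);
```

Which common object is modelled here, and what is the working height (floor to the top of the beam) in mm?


A sawhorse. The overall height is 656 mm.

A beam across two mirrored pairs of raked legs — a sawhorse. The beam's underside is at z = 600 (matching the legs' vertical rise in atan2(175, 600)) and the beam is 56 mm tall, so its top is at 600 + 56 = 656 mm. The raked legs top out at the beam's underside, so that is the highest point.


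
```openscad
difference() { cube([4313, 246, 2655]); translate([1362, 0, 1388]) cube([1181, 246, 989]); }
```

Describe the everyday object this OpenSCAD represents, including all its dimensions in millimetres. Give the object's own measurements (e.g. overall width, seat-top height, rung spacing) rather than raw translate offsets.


A wall 4313 mm long (x), 246 mm thick (y), 2655 mm tall, with a rectangular window opening cut through it. The opening is 1181 mm wide and 989 mm tall; its sill is at z = 1388 mm and its near (−x) edge is 1362 mm from the wall's −x end. The opening passes through the full wall thickness.


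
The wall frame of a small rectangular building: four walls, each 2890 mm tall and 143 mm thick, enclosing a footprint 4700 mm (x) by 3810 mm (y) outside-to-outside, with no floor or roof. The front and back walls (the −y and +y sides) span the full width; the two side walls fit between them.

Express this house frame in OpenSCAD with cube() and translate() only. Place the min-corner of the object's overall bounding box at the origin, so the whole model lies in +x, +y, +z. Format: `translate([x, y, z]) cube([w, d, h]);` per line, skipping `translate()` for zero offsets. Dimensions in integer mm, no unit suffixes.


cube([4700, 143, 2890]);
translate([0, 3667, 0]) cube([4700, 143, 2890]);
translate([0, 143, 0]) cube([143, 3524, 2890]);
translate([4557, 143, 0]) cube([143, 3524, 2890]);


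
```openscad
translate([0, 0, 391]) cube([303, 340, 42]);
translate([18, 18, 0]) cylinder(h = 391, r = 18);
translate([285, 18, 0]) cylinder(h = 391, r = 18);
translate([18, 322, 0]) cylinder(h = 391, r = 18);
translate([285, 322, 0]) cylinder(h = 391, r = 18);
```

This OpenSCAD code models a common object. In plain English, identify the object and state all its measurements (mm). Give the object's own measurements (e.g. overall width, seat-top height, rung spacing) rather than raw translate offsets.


A simple wooden stool: a rectangular seat 303 mm (x) by 340 mm (y), 42 mm thick, top face at z = 433 mm, on four round legs, each 36 mm in diameter. The legs rest on z = 0, each leg's axis is inset half a diameter from the nearest pair of seat edges (so the leg's bounding box is flush with the corner).


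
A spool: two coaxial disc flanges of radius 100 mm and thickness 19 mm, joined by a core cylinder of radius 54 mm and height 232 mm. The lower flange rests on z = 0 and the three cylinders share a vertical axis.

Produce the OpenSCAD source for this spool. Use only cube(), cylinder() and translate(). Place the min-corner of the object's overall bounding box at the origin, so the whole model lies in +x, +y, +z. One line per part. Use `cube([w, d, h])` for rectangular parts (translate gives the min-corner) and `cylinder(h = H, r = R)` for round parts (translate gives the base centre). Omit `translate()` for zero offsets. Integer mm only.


translate([100, 100, 0]) cylinder(h = 19, r = 100);
translate([100, 100, 19]) cylinder(h = 232, r = 54);
translate([100, 100, 251]) cylinder(h = 19, r = 100);


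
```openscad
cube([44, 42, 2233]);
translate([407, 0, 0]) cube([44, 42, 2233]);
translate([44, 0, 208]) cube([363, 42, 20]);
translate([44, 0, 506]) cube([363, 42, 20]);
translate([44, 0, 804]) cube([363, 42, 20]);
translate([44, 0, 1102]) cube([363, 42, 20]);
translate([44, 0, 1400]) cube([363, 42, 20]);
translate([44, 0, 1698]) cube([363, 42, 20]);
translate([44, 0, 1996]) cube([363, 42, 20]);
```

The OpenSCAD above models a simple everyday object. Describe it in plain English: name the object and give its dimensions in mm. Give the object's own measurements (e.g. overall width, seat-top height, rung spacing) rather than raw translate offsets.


A straight ladder. Two 44×42 mm vertical rails, 2233 mm tall, stand 451 mm apart (outside-to-outside) with their front faces coplanar on the −y side. 7 rungs, each 42 mm deep and 20 mm tall, span between the inner faces of the rails, front faces flush with the rails. The lowest rung's underside is at z = 208 mm and rungs are spaced 298 mm apart (underside to underside).


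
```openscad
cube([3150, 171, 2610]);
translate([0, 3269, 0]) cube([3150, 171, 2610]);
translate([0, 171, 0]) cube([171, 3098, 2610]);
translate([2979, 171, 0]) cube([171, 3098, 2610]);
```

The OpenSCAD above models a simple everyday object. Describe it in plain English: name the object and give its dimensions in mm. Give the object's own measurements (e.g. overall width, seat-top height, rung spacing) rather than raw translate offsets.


The wall frame of a small rectangular building: four walls, each 2610 mm tall and 171 mm thick, enclosing a footprint 3150 mm (x) by 3440 mm (y) outside-to-outside, with no floor or roof. The front and back walls (the −y and +y sides) span the full width; the two side walls fit between them.


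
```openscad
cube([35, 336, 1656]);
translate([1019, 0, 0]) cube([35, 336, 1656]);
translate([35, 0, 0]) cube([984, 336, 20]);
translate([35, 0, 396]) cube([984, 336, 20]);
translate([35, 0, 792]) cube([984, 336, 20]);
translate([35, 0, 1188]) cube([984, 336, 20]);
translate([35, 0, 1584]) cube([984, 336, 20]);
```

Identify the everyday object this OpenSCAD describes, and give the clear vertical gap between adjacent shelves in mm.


A bookshelf. The clear shelf gap is 376 mm.

Two tall side panels with 5 horizontal boards between them — a bookshelf. The first two shelf undersides are at z = 0 and z = 396; with shelf thickness 20, the clear gap is 396 − 0 − 20 = 376 mm.


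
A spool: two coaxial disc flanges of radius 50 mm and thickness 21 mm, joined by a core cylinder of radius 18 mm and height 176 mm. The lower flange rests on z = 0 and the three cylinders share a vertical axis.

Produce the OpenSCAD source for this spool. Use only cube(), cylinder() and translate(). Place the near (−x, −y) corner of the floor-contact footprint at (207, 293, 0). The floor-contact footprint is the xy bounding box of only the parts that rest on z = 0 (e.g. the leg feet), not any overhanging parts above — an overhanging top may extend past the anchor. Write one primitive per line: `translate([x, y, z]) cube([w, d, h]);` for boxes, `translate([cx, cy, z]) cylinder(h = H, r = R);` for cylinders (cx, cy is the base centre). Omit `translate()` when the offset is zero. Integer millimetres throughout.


translate([257, 343, 0]) cylinder(h = 21, r = 50);
translate([257, 343, 21]) cylinder(h = 176, r = 18);
translate([257, 343, 197]) cylinder(h = 21, r = 50);


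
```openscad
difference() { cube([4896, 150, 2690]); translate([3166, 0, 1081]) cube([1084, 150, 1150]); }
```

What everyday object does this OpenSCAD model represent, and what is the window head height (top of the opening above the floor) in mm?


A wall with a window opening. The window head height is 2231 mm.

A wall with a rectangular opening subtracted — a window. Sill at z = 1081, opening 1150 mm tall, so the head is at 1081 + 1150 = 2231 mm.


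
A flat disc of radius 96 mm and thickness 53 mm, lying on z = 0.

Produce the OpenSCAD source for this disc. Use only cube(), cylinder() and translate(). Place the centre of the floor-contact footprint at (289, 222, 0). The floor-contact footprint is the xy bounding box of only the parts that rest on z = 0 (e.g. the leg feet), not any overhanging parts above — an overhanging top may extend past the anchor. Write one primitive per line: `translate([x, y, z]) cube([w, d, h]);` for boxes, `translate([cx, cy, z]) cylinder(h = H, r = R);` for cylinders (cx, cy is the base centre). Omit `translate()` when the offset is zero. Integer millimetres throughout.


translate([289, 222, 0]) cylinder(h = 53, r = 96);


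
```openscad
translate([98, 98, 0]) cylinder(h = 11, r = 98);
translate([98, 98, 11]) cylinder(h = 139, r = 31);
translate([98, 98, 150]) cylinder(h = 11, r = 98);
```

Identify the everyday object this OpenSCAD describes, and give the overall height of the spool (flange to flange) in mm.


A spool. The overall height is 161 mm.

Three coaxial cylinders, large–small–large — a spool. Two 11 mm flanges and a 139 mm core give 11 + 139 + 11 = 161 mm.


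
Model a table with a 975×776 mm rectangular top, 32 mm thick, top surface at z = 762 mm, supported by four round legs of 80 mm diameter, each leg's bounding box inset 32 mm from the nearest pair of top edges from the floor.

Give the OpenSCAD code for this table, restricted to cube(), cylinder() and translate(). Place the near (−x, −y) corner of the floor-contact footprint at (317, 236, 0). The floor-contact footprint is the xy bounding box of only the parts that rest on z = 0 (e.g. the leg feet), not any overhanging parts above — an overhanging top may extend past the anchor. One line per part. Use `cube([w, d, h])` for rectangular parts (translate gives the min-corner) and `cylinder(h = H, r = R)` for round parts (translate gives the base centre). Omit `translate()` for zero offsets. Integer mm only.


translate([285, 204, 730]) cube([975, 776, 32]);
translate([357, 276, 0]) cylinder(h = 730, r = 40);
translate([1188, 276, 0]) cylinder(h = 730, r = 40);
translate([357, 908, 0]) cylinder(h = 730, r = 40);
translate([1188, 908, 0]) cylinder(h = 730, r = 40);


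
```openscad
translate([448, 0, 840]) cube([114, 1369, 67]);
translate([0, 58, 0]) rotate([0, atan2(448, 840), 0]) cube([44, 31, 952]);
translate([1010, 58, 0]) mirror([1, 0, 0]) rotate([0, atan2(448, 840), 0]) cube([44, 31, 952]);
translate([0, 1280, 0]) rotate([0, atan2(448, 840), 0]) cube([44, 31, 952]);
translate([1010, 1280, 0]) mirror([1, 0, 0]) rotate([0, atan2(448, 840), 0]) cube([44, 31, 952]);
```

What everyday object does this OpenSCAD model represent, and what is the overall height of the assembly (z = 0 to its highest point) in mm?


A sawhorse. The overall height is 907 mm.

A beam across two mirrored pairs of raked legs — a sawhorse. The beam's underside is at z = 840 (matching the legs' vertical rise in atan2(448, 840)) and the beam is 67 mm tall, so its top is at 840 + 67 = 907 mm. The raked legs top out at the beam's underside, so that is the highest point.


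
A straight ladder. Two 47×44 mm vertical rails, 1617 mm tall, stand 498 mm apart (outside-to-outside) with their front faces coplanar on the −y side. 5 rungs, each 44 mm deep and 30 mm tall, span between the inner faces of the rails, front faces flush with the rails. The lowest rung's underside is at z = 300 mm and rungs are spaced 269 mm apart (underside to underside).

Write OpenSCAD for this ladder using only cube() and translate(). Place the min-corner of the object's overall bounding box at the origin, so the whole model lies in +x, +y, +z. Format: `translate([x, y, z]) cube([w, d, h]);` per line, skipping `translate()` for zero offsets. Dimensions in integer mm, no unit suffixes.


// rung span = 498 - 2*47 = 404
// rung[k] z = 300 + k*269
cube([47, 44, 1617]);
translate([451, 0, 0]) cube([47, 44, 1617]);
translate([47, 0, 300]) cube([404, 44, 30]);
translate([47, 0, 569]) cube([404, 44, 30]);
translate([47, 0, 838]) cube([404, 44, 30]);
translate([47, 0, 1107]) cube([404, 44, 30]);
translate([47, 0, 1376]) cube([404, 44, 30]);


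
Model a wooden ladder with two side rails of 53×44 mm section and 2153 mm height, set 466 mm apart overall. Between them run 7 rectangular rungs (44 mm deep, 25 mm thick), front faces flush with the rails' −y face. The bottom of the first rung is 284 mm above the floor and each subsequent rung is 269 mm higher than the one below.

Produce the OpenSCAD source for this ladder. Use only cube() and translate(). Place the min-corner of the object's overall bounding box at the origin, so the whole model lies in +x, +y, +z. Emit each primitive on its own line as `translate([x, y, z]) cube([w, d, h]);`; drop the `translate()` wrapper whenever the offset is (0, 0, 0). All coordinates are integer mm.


cube([53, 44, 2153]);
translate([413, 0, 0]) cube([53, 44, 2153]);
translate([53, 0, 284]) cube([360, 44, 25]);
translate([53, 0, 553]) cube([360, 44, 25]);
translate([53, 0, 822]) cube([360, 44, 25]);
translate([53, 0, 1091]) cube([360, 44, 25]);
translate([53, 0, 1360]) cube([360, 44, 25]);
translate([53, 0, 1629]) cube([360, 44, 25]);
translate([53, 0, 1898]) cube([360, 44, 25]);


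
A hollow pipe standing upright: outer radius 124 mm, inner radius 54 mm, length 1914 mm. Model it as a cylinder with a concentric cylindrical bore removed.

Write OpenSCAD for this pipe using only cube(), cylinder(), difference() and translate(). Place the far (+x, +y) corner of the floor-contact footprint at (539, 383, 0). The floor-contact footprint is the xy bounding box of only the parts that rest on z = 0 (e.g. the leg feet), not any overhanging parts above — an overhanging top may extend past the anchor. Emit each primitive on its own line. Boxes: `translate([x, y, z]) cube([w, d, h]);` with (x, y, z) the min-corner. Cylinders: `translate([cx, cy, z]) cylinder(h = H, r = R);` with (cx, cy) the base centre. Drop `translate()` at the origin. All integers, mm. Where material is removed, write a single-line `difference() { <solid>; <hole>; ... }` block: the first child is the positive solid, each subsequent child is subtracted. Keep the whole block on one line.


difference() { translate([415, 259, 0]) cylinder(h = 1914, r = 124); translate([415, 259, 0]) cylinder(h = 1914, r = 54); }


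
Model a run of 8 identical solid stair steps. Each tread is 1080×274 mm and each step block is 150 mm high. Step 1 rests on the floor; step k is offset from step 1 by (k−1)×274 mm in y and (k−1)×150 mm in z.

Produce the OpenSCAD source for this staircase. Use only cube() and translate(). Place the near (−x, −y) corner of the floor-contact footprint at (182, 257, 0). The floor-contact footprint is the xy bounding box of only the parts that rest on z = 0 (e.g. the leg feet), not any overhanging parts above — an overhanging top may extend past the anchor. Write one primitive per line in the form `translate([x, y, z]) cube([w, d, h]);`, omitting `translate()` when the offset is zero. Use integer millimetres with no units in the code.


translate([182, 257, 0]) cube([1080, 274, 150]);
translate([182, 531, 150]) cube([1080, 274, 150]);
translate([182, 805, 300]) cube([1080, 274, 150]);
translate([182, 1079, 450]) cube([1080, 274, 150]);
translate([182, 1353, 600]) cube([1080, 274, 150]);
translate([182, 1627, 750]) cube([1080, 274, 150]);
translate([182, 1901, 900]) cube([1080, 274, 150]);
translate([182, 2175, 1050]) cube([1080, 274, 150]);


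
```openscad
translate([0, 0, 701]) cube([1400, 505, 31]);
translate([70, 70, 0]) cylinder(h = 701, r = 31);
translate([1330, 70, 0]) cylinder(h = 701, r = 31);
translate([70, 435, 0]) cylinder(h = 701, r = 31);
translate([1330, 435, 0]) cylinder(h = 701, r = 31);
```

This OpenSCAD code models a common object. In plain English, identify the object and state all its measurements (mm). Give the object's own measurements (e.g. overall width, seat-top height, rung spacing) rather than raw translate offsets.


A table: top 1400 mm (x) × 505 mm (y), 31 mm thick, upper face at z = 732 mm, on four round legs of 62 mm diameter, each leg's bounding box inset 39 mm from the nearest pair of top edges from z = 0 to the bottom of the top.


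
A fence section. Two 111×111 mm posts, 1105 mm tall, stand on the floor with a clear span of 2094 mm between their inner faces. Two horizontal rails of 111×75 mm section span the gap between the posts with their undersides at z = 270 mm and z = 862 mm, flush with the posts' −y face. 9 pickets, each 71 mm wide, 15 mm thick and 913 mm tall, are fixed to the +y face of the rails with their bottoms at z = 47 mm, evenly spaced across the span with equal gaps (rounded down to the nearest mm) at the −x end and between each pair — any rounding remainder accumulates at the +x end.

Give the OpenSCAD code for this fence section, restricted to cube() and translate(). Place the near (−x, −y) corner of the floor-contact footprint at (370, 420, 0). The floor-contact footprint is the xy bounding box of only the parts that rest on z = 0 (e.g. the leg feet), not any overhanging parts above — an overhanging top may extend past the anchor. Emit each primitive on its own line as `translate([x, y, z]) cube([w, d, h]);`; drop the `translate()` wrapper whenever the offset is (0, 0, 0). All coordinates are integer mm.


translate([370, 420, 0]) cube([111, 111, 1105]);
translate([2575, 420, 0]) cube([111, 111, 1105]);
translate([481, 420, 270]) cube([2094, 111, 75]);
translate([481, 420, 862]) cube([2094, 111, 75]);
translate([626, 531, 47]) cube([71, 15, 913]);
translate([842, 531, 47]) cube([71, 15, 913]);
translate([1058, 531, 47]) cube([71, 15, 913]);
translate([1274, 531, 47]) cube([71, 15, 913]);
translate([1490, 531, 47]) cube([71, 15, 913]);
translate([1706, 531, 47]) cube([71, 15, 913]);
translate([1922, 531, 47]) cube([71, 15, 913]);
translate([2138, 531, 47]) cube([71, 15, 913]);
translate([2354, 531, 47]) cube([71, 15, 913]);


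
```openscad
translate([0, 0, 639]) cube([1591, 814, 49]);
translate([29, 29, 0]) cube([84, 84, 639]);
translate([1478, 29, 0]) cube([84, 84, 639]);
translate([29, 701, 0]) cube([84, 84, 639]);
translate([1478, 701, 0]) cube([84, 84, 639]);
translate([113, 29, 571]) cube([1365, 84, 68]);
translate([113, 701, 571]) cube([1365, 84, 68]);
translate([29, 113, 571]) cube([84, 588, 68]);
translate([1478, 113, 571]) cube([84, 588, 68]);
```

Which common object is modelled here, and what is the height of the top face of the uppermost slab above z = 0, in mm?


A table. The table height is 688 mm.

A 1591×814×49 slab sits at z = 639 on four 84 mm square posts — a table. The top surface is at 639 + 49 = 688 mm.


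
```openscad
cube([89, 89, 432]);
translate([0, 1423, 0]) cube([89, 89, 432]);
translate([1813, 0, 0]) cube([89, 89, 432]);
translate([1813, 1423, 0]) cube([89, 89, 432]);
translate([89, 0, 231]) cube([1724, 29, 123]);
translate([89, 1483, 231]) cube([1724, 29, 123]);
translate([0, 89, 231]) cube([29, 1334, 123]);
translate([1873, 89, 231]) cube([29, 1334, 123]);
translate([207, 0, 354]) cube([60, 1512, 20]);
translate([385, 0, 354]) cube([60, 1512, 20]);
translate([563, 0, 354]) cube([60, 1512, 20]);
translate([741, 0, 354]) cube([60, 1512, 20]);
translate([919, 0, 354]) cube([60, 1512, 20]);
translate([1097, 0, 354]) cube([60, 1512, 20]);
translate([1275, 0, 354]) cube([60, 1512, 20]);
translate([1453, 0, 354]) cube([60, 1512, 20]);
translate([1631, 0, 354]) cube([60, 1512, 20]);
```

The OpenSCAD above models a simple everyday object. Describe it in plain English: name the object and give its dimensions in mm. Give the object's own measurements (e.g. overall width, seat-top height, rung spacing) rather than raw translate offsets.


A bed frame 1902 mm long (x) by 1512 mm wide (y). Four 89×89 mm corner posts, 432 mm tall, at the corners of the footprint. Four rails of 29 mm thickness and 123 mm height run between adjacent posts with their undersides at z = 231 mm, their outer faces flush with the outside of the frame (the two x-running rails run between the posts' inner faces; the two y-running rails run between the posts' inner faces). 9 slats, each 60 mm wide (x) and 20 mm thick, lie across the top of the two x-running rails, running the full 1512 mm width of the frame in y; along x they sit between the end posts with a 118 mm gap after the −x posts and between neighbouring slats, leaving 122 mm before the +x posts.


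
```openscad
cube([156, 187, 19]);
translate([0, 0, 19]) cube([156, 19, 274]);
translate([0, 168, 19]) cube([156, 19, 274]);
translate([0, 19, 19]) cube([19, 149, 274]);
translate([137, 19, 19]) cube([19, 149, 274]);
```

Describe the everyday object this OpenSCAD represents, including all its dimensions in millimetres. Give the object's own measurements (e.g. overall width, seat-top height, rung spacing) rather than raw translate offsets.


An open-topped rectangular box: outside dimensions 156×187×293 mm, with a uniform wall and base thickness of 19 mm. The base is a full 156×187 slab on the floor; four walls sit on top of the base. The front and back walls (the −y and +y sides) span the full width; the two side walls fit between them.


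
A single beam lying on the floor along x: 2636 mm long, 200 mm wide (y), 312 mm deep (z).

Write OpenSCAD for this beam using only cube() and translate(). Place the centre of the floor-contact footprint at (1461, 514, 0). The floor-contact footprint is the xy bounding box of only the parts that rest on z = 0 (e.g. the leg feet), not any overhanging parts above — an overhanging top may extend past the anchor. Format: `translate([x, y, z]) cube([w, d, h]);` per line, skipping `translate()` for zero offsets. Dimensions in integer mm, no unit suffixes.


translate([143, 414, 0]) cube([2636, 200, 312]);


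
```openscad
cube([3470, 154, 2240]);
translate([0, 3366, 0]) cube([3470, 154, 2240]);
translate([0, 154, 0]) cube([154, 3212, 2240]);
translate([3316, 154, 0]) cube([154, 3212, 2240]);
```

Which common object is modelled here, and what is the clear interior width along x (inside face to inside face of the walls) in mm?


A house (or room) frame. The interior width is 3162 mm.

Four 2240 mm walls enclosing a rectangle with no floor or roof — a room or house frame. Outside width is 3470 mm and wall thickness is 154 mm, so the interior width is 3470 − 2 × 154 = 3162 mm.


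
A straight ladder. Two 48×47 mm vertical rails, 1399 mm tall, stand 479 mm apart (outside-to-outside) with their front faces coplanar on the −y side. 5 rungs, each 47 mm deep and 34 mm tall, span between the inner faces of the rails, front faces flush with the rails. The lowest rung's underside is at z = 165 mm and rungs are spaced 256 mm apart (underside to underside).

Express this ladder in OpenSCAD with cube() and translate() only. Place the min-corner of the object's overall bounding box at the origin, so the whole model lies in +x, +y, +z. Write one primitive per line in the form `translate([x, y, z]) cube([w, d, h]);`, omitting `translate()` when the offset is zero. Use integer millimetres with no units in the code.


cube([48, 47, 1399]);
translate([431, 0, 0]) cube([48, 47, 1399]);
translate([48, 0, 165]) cube([383, 47, 34]);
translate([48, 0, 421]) cube([383, 47, 34]);
translate([48, 0, 677]) cube([383, 47, 34]);
translate([48, 0, 933]) cube([383, 47, 34]);
translate([48, 0, 1189]) cube([383, 47, 34]);


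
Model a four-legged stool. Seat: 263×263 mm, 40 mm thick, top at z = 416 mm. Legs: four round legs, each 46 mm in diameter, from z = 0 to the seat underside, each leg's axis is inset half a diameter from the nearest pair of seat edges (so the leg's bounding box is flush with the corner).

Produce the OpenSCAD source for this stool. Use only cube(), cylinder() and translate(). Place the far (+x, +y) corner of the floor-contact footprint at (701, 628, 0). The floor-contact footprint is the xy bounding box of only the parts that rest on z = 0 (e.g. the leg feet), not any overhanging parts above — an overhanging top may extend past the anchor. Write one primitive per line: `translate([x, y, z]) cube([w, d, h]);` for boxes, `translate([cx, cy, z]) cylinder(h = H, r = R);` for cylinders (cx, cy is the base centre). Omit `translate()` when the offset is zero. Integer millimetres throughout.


translate([438, 365, 376]) cube([263, 263, 40]);
translate([461, 388, 0]) cylinder(h = 376, r = 23);
translate([678, 388, 0]) cylinder(h = 376, r = 23);
translate([461, 605, 0]) cylinder(h = 376, r = 23);
translate([678, 605, 0]) cylinder(h = 376, r = 23);


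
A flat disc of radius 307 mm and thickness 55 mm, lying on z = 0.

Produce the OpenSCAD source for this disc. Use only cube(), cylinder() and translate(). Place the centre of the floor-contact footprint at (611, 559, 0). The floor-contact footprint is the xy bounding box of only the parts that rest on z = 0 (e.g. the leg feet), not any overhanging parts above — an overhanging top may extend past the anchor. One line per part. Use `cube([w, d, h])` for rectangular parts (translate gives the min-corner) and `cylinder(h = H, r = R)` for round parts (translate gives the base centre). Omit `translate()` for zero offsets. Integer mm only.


translate([611, 559, 0]) cylinder(h = 55, r = 307);


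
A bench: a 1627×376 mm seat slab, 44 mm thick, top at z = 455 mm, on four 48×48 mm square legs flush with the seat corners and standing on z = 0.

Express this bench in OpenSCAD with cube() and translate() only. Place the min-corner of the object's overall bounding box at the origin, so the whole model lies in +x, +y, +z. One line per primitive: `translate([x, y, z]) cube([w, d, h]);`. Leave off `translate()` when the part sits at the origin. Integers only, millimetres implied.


// leg_h = 455 − 44 = 411
translate([0, 0, 411]) cube([1627, 376, 44]);
cube([48, 48, 411]);
translate([0, 328, 0]) cube([48, 48, 411]);
translate([1579, 0, 0]) cube([48, 48, 411]);
translate([1579, 328, 0]) cube([48, 48, 411]);


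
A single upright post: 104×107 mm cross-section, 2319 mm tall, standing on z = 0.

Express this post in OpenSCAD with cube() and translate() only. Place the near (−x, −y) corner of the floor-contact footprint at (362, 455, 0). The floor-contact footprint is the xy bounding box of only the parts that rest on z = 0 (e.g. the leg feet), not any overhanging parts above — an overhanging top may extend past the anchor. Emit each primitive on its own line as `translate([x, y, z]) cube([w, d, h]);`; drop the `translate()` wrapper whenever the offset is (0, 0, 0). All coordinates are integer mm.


translate([362, 455, 0]) cube([104, 107, 2319]);


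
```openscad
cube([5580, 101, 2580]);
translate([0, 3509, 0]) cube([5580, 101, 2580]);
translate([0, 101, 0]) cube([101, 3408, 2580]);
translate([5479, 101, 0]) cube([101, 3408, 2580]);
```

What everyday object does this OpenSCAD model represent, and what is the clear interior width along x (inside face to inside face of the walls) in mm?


A house (or room) frame. The interior width is 5378 mm.

Four 2580 mm walls enclosing a rectangle with no floor or roof — a room or house frame. Outside width is 5580 mm and wall thickness is 101 mm, so the interior width is 5580 − 2 × 101 = 5378 mm.


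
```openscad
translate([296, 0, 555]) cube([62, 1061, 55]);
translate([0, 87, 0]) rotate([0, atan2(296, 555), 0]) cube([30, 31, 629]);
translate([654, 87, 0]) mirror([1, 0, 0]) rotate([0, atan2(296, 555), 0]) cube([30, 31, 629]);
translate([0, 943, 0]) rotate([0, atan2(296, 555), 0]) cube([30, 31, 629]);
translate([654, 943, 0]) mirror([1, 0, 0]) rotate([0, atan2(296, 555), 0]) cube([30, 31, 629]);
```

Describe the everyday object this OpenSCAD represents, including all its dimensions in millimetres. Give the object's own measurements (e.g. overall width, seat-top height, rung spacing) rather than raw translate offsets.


A sawhorse. A 62×1061×55 mm beam (x, y, z) sits on two A-frame leg pairs. Each pair is two raked legs of 30×31 mm section (31 mm along y) splaying symmetrically in x. Each leg rises 555 mm vertically over 296 mm of horizontal reach and is 629 mm long along its own axis. Every leg's outer bottom edge rests on the floor and its outer top edge meets a bottom edge of the beam — the left legs (tilting toward +x) meet the beam's −x bottom edge, the right legs (their mirror images, tilting toward −x) meet its +x bottom edge — so the leg tops tuck under the beam, the beam's underside is 555 mm above the floor, and the feet are 654 mm apart outside-to-outside with the beam centred between them. The two leg pairs are set in 87 mm from either end of the beam.


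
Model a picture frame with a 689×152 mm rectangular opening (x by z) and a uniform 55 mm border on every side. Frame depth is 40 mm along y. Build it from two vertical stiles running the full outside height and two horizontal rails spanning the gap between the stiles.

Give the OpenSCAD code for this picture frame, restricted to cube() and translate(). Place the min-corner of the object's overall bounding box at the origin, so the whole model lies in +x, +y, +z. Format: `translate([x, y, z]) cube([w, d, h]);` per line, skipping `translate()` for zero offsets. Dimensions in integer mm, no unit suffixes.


cube([55, 40, 262]);
translate([744, 0, 0]) cube([55, 40, 262]);
translate([55, 0, 0]) cube([689, 40, 55]);
translate([55, 0, 207]) cube([689, 40, 55]);


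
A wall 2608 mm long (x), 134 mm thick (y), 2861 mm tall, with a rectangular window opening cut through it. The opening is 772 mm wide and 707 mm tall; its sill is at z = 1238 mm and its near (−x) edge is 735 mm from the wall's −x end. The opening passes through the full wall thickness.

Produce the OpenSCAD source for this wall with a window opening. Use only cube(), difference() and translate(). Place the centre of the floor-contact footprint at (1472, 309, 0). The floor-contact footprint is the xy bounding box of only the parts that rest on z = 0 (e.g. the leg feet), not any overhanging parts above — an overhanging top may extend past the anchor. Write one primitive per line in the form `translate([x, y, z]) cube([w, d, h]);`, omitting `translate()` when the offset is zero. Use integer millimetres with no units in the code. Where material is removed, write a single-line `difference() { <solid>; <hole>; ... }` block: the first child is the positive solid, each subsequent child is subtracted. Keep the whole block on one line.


difference() { translate([168, 242, 0]) cube([2608, 134, 2861]); translate([903, 242, 1238]) cube([772, 134, 707]); }


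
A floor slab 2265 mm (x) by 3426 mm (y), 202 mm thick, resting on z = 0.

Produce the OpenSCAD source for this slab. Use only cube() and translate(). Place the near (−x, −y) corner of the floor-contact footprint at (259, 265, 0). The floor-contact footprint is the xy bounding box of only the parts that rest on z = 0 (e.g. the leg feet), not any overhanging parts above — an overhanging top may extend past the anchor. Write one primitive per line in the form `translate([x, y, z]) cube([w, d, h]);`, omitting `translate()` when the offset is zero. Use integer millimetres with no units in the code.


translate([259, 265, 0]) cube([2265, 3426, 202]);


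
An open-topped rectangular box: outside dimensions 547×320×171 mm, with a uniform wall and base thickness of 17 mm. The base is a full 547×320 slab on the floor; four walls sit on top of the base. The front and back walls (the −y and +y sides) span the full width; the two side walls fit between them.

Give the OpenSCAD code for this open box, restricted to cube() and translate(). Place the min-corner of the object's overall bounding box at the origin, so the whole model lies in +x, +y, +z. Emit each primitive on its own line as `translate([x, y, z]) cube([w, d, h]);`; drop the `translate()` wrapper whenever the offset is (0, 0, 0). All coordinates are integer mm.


cube([547, 320, 17]);
translate([0, 0, 17]) cube([547, 17, 154]);
translate([0, 303, 17]) cube([547, 17, 154]);
translate([0, 17, 17]) cube([17, 286, 154]);
translate([530, 17, 17]) cube([17, 286, 154]);


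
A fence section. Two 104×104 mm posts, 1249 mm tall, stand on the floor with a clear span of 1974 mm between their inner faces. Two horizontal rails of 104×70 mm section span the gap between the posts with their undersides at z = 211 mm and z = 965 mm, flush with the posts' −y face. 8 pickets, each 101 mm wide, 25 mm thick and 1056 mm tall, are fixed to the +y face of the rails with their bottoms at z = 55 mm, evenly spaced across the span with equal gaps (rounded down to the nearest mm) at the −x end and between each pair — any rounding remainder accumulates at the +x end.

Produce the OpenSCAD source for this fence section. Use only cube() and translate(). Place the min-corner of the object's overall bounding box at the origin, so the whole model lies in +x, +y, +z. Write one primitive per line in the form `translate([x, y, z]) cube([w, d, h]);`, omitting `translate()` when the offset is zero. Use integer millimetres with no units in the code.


cube([104, 104, 1249]);
translate([2078, 0, 0]) cube([104, 104, 1249]);
translate([104, 0, 211]) cube([1974, 104, 70]);
translate([104, 0, 965]) cube([1974, 104, 70]);
translate([233, 104, 55]) cube([101, 25, 1056]);
translate([463, 104, 55]) cube([101, 25, 1056]);
translate([693, 104, 55]) cube([101, 25, 1056]);
translate([923, 104, 55]) cube([101, 25, 1056]);
translate([1153, 104, 55]) cube([101, 25, 1056]);
translate([1383, 104, 55]) cube([101, 25, 1056]);
translate([1613, 104, 55]) cube([101, 25, 1056]);
translate([1843, 104, 55]) cube([101, 25, 1056]);
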